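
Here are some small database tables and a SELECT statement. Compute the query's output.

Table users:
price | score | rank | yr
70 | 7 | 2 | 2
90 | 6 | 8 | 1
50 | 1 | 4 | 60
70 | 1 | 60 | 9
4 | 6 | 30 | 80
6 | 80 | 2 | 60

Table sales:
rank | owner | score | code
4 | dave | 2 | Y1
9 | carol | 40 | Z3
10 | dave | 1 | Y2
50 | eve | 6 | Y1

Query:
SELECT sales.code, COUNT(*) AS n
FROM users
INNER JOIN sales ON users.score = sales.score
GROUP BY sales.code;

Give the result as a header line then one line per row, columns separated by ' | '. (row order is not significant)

== RESULT ==
sales.code | n
Y1 | 2
Y2 | 2

Derivation:
After JOIN sales (4 rows):
users.price | users.score | users.rank | users.yr | sales.rank | sales.owner | sales.score | sales.code
90 | 6 | 8 | 1 | 50 | eve | 6 | Y1
50 | 1 | 4 | 60 | 10 | dave | 1 | Y2
70 | 1 | 60 | 9 | 10 | dave | 1 | Y2
4 | 6 | 30 | 80 | 50 | eve | 6 | Y1
After GROUP BY (2 rows):
sales.code | n
Y1 | 2
Y2 | 2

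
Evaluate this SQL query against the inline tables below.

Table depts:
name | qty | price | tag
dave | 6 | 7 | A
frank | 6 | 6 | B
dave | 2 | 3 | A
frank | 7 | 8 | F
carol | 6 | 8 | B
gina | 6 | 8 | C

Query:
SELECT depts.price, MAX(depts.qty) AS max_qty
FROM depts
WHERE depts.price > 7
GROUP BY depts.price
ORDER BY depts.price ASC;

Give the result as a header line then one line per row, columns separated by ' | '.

== RESULT ==
depts.price | max_qty
8 | 7

Derivation:
After WHERE (3 rows):
depts.name | depts.qty | depts.price | depts.tag
frank | 7 | 8 | F
carol | 6 | 8 | B
gina | 6 | 8 | C
After GROUP BY (1 rows):
depts.price | max_qty
8 | 7
After ORDER BY (1 rows):
depts.price | max_qty
8 | 7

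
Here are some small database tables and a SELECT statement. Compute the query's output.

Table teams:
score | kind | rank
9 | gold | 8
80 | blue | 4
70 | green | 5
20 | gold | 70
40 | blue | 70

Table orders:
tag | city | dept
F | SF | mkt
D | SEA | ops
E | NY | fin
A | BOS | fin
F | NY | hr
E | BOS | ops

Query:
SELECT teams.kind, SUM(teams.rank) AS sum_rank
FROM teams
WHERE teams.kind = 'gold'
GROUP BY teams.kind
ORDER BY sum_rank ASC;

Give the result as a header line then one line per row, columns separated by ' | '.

== RESULT ==
teams.kind | sum_rank
gold | 78

Derivation:
After WHERE (2 rows):
teams.score | teams.kind | teams.rank
9 | gold | 8
20 | gold | 70
After GROUP BY (1 rows):
teams.kind | sum_rank
gold | 78
After ORDER BY (1 rows):
teams.kind | sum_rank
gold | 78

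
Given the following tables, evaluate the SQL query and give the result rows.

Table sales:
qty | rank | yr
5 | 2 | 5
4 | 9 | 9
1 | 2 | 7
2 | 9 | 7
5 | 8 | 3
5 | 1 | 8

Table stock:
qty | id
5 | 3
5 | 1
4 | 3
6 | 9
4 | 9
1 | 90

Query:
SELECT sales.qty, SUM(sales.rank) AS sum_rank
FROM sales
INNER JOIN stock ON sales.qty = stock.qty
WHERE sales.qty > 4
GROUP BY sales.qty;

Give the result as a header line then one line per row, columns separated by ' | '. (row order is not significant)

After JOIN stock (9 rows):
sales.qty | sales.rank | sales.yr | stock.qty | stock.id
5 | 2 | 5 | 5 | 3
5 | 2 | 5 | 5 | 1
4 | 9 | 9 | 4 | 3
4 | 9 | 9 | 4 | 9
1 | 2 | 7 | 1 | 90
5 | 8 | 3 | 5 | 3
5 | 8 | 3 | 5 | 1
5 | 1 | 8 | 5 | 3
5 | 1 | 8 | 5 | 1
After WHERE (6 rows):
sales.qty | sales.rank | sales.yr | stock.qty | stock.id
5 | 2 | 5 | 5 | 3
5 | 2 | 5 | 5 | 1
5 | 8 | 3 | 5 | 3
5 | 8 | 3 | 5 | 1
5 | 1 | 8 | 5 | 3
5 | 1 | 8 | 5 | 1
After GROUP BY (1 rows):
sales.qty | sum_rank
5 | 22

== RESULT ==
sales.qty | sum_rank
5 | 22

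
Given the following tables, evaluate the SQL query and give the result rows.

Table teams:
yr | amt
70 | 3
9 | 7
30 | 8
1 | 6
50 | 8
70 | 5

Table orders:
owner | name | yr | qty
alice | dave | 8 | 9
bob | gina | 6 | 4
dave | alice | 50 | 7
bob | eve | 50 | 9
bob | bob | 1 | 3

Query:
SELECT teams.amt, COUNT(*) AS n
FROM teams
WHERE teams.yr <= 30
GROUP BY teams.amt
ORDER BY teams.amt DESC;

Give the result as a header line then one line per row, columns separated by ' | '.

== RESULT ==
teams.amt | n
8 | 1
7 | 1
6 | 1

Derivation:
After WHERE (3 rows):
teams.yr | teams.amt
9 | 7
30 | 8
1 | 6
After GROUP BY (3 rows):
teams.amt | n
7 | 1
8 | 1
6 | 1
After ORDER BY (3 rows):
teams.amt | n
8 | 1
7 | 1
6 | 1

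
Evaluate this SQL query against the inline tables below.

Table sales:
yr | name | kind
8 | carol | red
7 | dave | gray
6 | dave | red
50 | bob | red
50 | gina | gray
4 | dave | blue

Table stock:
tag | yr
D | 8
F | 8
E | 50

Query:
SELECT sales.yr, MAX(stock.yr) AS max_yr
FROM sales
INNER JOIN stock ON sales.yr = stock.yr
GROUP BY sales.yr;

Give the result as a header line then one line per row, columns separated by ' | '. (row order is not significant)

After JOIN stock (4 rows):
sales.yr | sales.name | sales.kind | stock.tag | stock.yr
8 | carol | red | D | 8
8 | carol | red | F | 8
50 | bob | red | E | 50
50 | gina | gray | E | 50
After GROUP BY (2 rows):
sales.yr | max_yr
8 | 8
50 | 50

== RESULT ==
sales.yr | max_yr
8 | 8
50 | 50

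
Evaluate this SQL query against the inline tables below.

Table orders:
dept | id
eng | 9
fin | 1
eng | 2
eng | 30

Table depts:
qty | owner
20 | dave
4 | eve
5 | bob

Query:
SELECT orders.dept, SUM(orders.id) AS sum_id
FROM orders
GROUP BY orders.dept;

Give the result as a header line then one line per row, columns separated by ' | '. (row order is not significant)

== RESULT ==
orders.dept | sum_id
eng | 41
fin | 1

Derivation:
After GROUP BY (2 rows):
orders.dept | sum_id
eng | 41
fin | 1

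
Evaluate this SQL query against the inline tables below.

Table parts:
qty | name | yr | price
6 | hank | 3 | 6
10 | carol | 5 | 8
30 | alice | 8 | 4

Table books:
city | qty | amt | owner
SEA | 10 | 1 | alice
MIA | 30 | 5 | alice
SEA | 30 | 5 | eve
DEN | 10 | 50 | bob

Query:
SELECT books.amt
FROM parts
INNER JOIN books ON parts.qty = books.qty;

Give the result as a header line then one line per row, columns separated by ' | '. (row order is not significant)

== RESULT ==
books.amt
1
50
5
5

Derivation:
After JOIN books (4 rows):
parts.qty | parts.name | parts.yr | parts.price | books.city | books.qty | books.amt | books.owner
10 | carol | 5 | 8 | SEA | 10 | 1 | alice
10 | carol | 5 | 8 | DEN | 10 | 50 | bob
30 | alice | 8 | 4 | MIA | 30 | 5 | alice
30 | alice | 8 | 4 | SEA | 30 | 5 | eve
After SELECT (4 rows):
books.amt
1
50
5
5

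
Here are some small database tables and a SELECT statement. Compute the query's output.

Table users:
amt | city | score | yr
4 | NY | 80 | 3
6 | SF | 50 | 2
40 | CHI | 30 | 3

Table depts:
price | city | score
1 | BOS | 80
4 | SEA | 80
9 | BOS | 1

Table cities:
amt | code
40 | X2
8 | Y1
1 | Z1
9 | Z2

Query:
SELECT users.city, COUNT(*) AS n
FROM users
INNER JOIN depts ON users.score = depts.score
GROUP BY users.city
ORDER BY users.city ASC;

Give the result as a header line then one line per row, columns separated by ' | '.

After JOIN depts (2 rows):
users.amt | users.city | users.score | users.yr | depts.price | depts.city | depts.score
4 | NY | 80 | 3 | 1 | BOS | 80
4 | NY | 80 | 3 | 4 | SEA | 80
After GROUP BY (1 rows):
users.city | n
NY | 2
After ORDER BY (1 rows):
users.city | n
NY | 2

== RESULT ==
users.city | n
NY | 2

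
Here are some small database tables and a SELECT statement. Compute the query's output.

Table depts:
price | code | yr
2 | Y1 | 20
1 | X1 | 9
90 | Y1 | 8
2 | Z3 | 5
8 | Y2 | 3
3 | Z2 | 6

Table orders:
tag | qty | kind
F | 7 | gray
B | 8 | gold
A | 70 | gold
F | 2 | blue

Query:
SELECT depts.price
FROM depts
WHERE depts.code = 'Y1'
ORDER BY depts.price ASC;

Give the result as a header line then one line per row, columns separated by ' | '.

== RESULT ==
depts.price
2
90

Derivation:
After WHERE (2 rows):
depts.price | depts.code | depts.yr
2 | Y1 | 20
90 | Y1 | 8
After SELECT (2 rows):
depts.price
2
90
After ORDER BY (2 rows):
depts.price
2
90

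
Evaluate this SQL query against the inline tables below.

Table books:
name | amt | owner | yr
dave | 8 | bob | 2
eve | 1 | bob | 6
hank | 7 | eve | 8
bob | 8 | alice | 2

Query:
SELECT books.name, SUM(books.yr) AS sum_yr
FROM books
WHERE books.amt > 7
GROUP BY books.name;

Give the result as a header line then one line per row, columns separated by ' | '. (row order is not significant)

== RESULT ==
books.name | sum_yr
dave | 2
bob | 2

Derivation:
After WHERE (2 rows):
books.name | books.amt | books.owner | books.yr
dave | 8 | bob | 2
bob | 8 | alice | 2
After GROUP BY (2 rows):
books.name | sum_yr
dave | 2
bob | 2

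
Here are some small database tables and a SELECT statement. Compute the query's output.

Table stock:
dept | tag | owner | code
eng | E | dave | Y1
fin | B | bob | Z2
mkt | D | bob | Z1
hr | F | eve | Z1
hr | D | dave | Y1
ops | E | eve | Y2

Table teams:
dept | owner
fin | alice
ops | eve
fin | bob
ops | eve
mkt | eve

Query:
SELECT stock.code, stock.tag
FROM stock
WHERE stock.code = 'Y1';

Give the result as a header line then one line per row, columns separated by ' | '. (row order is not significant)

After WHERE (2 rows):
stock.dept | stock.tag | stock.owner | stock.code
eng | E | dave | Y1
hr | D | dave | Y1
After SELECT (2 rows):
stock.code | stock.tag
Y1 | E
Y1 | D

== RESULT ==
stock.code | stock.tag
Y1 | E
Y1 | D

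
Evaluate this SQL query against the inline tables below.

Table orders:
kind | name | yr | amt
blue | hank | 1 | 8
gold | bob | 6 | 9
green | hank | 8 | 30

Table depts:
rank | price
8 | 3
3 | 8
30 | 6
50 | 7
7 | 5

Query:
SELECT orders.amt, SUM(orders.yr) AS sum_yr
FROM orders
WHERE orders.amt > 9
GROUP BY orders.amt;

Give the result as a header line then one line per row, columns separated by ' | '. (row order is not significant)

== RESULT ==
orders.amt | sum_yr
30 | 8

Derivation:
After WHERE (1 rows):
orders.kind | orders.name | orders.yr | orders.amt
green | hank | 8 | 30
After GROUP BY (1 rows):
orders.amt | sum_yr
30 | 8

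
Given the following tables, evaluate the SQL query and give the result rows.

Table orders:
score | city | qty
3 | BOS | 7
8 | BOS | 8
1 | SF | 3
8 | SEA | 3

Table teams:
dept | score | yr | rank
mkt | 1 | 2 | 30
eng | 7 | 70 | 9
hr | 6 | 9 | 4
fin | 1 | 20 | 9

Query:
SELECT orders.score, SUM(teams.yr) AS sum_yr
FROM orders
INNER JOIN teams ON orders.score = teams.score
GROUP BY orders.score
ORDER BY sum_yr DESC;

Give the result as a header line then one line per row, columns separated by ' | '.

== RESULT ==
orders.score | sum_yr
1 | 22

Derivation:
After JOIN teams (2 rows):
orders.score | orders.city | orders.qty | teams.dept | teams.score | teams.yr | teams.rank
1 | SF | 3 | mkt | 1 | 2 | 30
1 | SF | 3 | fin | 1 | 20 | 9
After GROUP BY (1 rows):
orders.score | sum_yr
1 | 22
After ORDER BY (1 rows):
orders.score | sum_yr
1 | 22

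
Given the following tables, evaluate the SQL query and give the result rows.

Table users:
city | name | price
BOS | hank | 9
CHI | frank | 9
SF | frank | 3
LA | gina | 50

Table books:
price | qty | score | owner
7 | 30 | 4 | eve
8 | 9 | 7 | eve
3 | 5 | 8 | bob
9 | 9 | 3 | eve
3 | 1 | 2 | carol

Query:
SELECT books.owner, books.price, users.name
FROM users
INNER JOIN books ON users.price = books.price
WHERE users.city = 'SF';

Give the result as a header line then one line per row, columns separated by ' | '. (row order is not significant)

== RESULT ==
books.owner | books.price | users.name
bob | 3 | frank
carol | 3 | frank

Derivation:
After JOIN books (4 rows):
users.city | users.name | users.price | books.price | books.qty | books.score | books.owner
BOS | hank | 9 | 9 | 9 | 3 | eve
CHI | frank | 9 | 9 | 9 | 3 | eve
SF | frank | 3 | 3 | 5 | 8 | bob
SF | frank | 3 | 3 | 1 | 2 | carol
After WHERE (2 rows):
users.city | users.name | users.price | books.price | books.qty | books.score | books.owner
SF | frank | 3 | 3 | 5 | 8 | bob
SF | frank | 3 | 3 | 1 | 2 | carol
After SELECT (2 rows):
books.owner | books.price | users.name
bob | 3 | frank
carol | 3 | frank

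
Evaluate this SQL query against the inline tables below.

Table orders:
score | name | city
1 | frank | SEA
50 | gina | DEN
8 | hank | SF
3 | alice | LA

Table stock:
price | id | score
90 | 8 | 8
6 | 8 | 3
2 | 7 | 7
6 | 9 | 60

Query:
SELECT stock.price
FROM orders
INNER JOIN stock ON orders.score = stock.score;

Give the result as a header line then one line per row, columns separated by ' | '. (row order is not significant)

After JOIN stock (2 rows):
orders.score | orders.name | orders.city | stock.price | stock.id | stock.score
8 | hank | SF | 90 | 8 | 8
3 | alice | LA | 6 | 8 | 3
After SELECT (2 rows):
stock.price
90
6

== RESULT ==
stock.price
90
6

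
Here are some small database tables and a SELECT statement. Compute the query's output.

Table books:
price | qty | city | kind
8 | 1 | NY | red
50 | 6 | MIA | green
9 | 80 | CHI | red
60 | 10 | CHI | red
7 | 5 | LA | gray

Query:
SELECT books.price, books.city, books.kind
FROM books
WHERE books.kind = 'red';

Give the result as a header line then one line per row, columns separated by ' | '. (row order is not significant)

After WHERE (3 rows):
books.price | books.qty | books.city | books.kind
8 | 1 | NY | red
9 | 80 | CHI | red
60 | 10 | CHI | red
After SELECT (3 rows):
books.price | books.city | books.kind
8 | NY | red
9 | CHI | red
60 | CHI | red

== RESULT ==
books.price | books.city | books.kind
8 | NY | red
9 | CHI | red
60 | CHI | red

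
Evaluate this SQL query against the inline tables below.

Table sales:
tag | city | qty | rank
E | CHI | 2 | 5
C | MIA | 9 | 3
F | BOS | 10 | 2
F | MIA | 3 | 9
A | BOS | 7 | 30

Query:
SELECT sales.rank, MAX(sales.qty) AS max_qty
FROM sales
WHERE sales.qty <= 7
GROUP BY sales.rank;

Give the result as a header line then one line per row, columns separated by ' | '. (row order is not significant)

After WHERE (3 rows):
sales.tag | sales.city | sales.qty | sales.rank
E | CHI | 2 | 5
F | MIA | 3 | 9
A | BOS | 7 | 30
After GROUP BY (3 rows):
sales.rank | max_qty
5 | 2
9 | 3
30 | 7

== RESULT ==
sales.rank | max_qty
5 | 2
9 | 3
30 | 7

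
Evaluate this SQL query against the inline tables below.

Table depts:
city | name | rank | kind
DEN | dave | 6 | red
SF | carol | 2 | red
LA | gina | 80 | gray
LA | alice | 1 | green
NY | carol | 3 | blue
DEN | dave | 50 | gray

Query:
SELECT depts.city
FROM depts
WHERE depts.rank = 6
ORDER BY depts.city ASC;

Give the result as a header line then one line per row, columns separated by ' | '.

After WHERE (1 rows):
depts.city | depts.name | depts.rank | depts.kind
DEN | dave | 6 | red
After SELECT (1 rows):
depts.city
DEN
After ORDER BY (1 rows):
depts.city
DEN

== RESULT ==
depts.city
DEN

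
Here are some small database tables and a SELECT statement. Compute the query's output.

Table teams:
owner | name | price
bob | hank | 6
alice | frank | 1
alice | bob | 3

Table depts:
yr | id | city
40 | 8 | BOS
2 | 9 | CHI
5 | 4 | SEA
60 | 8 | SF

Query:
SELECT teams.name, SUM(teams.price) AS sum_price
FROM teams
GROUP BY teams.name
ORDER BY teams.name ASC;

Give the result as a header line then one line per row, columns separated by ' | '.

== RESULT ==
teams.name | sum_price
bob | 3
frank | 1
hank | 6

Derivation:
After GROUP BY (3 rows):
teams.name | sum_price
hank | 6
frank | 1
bob | 3
After ORDER BY (3 rows):
teams.name | sum_price
bob | 3
frank | 1
hank | 6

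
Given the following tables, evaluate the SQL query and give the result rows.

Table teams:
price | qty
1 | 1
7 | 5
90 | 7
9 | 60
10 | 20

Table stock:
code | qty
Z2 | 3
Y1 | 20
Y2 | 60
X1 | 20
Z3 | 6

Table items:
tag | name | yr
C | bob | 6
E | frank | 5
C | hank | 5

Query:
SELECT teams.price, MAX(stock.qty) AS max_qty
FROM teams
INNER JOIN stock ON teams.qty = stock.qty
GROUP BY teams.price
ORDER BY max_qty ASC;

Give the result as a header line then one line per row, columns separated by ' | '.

== RESULT ==
teams.price | max_qty
10 | 20
9 | 60

Derivation:
After JOIN stock (3 rows):
teams.price | teams.qty | stock.code | stock.qty
9 | 60 | Y2 | 60
10 | 20 | Y1 | 20
10 | 20 | X1 | 20
After GROUP BY (2 rows):
teams.price | max_qty
9 | 60
10 | 20
After ORDER BY (2 rows):
teams.price | max_qty
10 | 20
9 | 60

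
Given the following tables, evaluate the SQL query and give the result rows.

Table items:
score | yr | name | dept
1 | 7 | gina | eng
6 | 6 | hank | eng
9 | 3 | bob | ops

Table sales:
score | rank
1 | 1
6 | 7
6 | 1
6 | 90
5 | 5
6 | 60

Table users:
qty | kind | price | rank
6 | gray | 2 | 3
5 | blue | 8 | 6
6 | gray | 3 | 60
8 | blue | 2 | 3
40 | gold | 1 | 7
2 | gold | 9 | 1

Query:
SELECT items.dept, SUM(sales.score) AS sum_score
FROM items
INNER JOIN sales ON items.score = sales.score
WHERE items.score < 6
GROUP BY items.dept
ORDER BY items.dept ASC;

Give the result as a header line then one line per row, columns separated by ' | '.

== RESULT ==
items.dept | sum_score
eng | 1

Derivation:
After JOIN sales (5 rows):
items.score | items.yr | items.name | items.dept | sales.score | sales.rank
1 | 7 | gina | eng | 1 | 1
6 | 6 | hank | eng | 6 | 7
6 | 6 | hank | eng | 6 | 1
6 | 6 | hank | eng | 6 | 90
6 | 6 | hank | eng | 6 | 60
After WHERE (1 rows):
items.score | items.yr | items.name | items.dept | sales.score | sales.rank
1 | 7 | gina | eng | 1 | 1
After GROUP BY (1 rows):
items.dept | sum_score
eng | 1
After ORDER BY (1 rows):
items.dept | sum_score
eng | 1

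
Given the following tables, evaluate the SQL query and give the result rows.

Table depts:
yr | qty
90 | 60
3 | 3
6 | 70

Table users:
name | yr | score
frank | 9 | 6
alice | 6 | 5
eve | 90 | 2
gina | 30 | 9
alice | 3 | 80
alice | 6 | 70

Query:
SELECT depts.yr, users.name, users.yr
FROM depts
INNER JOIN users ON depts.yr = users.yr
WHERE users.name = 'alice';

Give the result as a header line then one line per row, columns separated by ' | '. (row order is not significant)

After JOIN users (4 rows):
depts.yr | depts.qty | users.name | users.yr | users.score
90 | 60 | eve | 90 | 2
3 | 3 | alice | 3 | 80
6 | 70 | alice | 6 | 5
6 | 70 | alice | 6 | 70
After WHERE (3 rows):
depts.yr | depts.qty | users.name | users.yr | users.score
3 | 3 | alice | 3 | 80
6 | 70 | alice | 6 | 5
6 | 70 | alice | 6 | 70
After SELECT (3 rows):
depts.yr | users.name | users.yr
3 | alice | 3
6 | alice | 6
6 | alice | 6

== RESULT ==
depts.yr | users.name | users.yr
3 | alice | 3
6 | alice | 6
6 | alice | 6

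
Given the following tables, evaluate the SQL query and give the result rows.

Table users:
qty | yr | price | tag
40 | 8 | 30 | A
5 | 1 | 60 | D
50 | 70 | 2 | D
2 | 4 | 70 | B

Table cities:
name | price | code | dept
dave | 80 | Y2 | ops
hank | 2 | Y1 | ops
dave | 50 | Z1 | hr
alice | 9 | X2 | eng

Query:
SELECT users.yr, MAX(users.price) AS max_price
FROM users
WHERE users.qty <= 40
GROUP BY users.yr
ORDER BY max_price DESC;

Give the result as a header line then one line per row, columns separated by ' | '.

After WHERE (3 rows):
users.qty | users.yr | users.price | users.tag
40 | 8 | 30 | A
5 | 1 | 60 | D
2 | 4 | 70 | B
After GROUP BY (3 rows):
users.yr | max_price
8 | 30
1 | 60
4 | 70
After ORDER BY (3 rows):
users.yr | max_price
4 | 70
1 | 60
8 | 30

== RESULT ==
users.yr | max_price
4 | 70
1 | 60
8 | 30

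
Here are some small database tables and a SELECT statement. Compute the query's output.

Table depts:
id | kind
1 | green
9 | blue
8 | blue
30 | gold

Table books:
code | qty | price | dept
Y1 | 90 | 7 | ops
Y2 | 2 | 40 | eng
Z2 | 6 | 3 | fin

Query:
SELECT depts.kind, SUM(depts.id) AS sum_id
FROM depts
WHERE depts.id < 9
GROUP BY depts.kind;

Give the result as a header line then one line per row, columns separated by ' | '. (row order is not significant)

After WHERE (2 rows):
depts.id | depts.kind
1 | green
8 | blue
After GROUP BY (2 rows):
depts.kind | sum_id
green | 1
blue | 8

== RESULT ==
depts.kind | sum_id
green | 1
blue | 8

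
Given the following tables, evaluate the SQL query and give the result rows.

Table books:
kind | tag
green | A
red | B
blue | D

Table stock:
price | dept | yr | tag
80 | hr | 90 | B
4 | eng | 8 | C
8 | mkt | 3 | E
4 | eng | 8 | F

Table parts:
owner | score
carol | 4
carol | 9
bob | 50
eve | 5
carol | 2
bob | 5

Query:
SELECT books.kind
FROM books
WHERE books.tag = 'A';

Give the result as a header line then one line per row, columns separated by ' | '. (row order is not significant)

== RESULT ==
books.kind
green

Derivation:
After WHERE (1 rows):
books.kind | books.tag
green | A
After SELECT (1 rows):
books.kind
green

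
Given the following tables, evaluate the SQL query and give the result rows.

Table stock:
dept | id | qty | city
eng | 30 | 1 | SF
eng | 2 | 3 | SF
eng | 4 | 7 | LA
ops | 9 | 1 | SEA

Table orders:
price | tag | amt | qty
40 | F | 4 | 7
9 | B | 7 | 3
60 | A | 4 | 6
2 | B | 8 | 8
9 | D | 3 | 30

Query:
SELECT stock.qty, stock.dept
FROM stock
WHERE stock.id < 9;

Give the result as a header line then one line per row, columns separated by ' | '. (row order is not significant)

After WHERE (2 rows):
stock.dept | stock.id | stock.qty | stock.city
eng | 2 | 3 | SF
eng | 4 | 7 | LA
After SELECT (2 rows):
stock.qty | stock.dept
3 | eng
7 | eng

== RESULT ==
stock.qty | stock.dept
3 | eng
7 | eng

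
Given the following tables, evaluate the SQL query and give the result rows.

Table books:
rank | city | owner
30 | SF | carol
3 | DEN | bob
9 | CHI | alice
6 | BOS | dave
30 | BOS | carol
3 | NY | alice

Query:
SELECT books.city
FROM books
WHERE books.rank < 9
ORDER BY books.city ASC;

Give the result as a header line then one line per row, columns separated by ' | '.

== RESULT ==
books.city
BOS
DEN
NY

Derivation:
After WHERE (3 rows):
books.rank | books.city | books.owner
3 | DEN | bob
6 | BOS | dave
3 | NY | alice
After SELECT (3 rows):
books.city
DEN
BOS
NY
After ORDER BY (3 rows):
books.city
BOS
DEN
NY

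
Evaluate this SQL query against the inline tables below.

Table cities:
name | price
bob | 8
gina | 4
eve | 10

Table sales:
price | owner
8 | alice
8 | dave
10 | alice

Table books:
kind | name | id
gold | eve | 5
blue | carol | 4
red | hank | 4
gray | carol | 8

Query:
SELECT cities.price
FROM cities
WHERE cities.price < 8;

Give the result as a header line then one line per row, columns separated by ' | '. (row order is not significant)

== RESULT ==
cities.price
4

Derivation:
After WHERE (1 rows):
cities.name | cities.price
gina | 4
After SELECT (1 rows):
cities.price
4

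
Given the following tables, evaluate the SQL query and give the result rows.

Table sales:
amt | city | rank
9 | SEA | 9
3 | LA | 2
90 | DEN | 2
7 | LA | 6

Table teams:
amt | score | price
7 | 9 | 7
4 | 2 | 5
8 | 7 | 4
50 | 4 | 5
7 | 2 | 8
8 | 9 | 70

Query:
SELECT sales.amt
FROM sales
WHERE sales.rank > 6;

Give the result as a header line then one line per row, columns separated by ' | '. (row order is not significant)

== RESULT ==
sales.amt
9

Derivation:
After WHERE (1 rows):
sales.amt | sales.city | sales.rank
9 | SEA | 9
After SELECT (1 rows):
sales.amt
9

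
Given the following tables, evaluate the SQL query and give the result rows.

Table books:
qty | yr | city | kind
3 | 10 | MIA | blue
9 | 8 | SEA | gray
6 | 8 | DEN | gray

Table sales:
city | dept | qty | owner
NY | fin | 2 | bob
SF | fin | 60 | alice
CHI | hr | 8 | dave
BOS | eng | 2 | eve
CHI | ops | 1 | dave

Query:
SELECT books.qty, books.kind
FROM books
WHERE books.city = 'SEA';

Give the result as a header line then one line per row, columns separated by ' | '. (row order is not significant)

== RESULT ==
books.qty | books.kind
9 | gray

Derivation:
After WHERE (1 rows):
books.qty | books.yr | books.city | books.kind
9 | 8 | SEA | gray
After SELECT (1 rows):
books.qty | books.kind
9 | gray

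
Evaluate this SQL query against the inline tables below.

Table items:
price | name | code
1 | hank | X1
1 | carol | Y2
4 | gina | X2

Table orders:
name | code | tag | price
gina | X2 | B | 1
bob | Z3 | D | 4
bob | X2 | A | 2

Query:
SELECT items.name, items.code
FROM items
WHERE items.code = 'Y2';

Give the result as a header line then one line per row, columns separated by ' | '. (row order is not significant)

== RESULT ==
items.name | items.code
carol | Y2

Derivation:
After WHERE (1 rows):
items.price | items.name | items.code
1 | carol | Y2
After SELECT (1 rows):
items.name | items.code
carol | Y2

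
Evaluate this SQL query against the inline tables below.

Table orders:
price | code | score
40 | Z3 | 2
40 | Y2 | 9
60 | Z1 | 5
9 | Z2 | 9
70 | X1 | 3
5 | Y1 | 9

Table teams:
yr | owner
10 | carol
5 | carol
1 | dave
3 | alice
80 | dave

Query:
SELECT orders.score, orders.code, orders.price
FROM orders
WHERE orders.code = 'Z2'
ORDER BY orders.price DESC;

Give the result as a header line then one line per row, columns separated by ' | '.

After WHERE (1 rows):
orders.price | orders.code | orders.score
9 | Z2 | 9
After SELECT (1 rows):
orders.score | orders.code | orders.price
9 | Z2 | 9
After ORDER BY (1 rows):
orders.score | orders.code | orders.price
9 | Z2 | 9

== RESULT ==
orders.score | orders.code | orders.price
9 | Z2 | 9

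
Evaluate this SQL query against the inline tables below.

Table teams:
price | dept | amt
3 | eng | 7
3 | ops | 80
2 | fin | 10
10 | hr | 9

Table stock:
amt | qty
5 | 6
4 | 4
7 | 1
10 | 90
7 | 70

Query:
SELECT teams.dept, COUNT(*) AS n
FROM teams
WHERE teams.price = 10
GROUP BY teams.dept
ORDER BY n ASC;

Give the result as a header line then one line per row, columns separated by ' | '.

== RESULT ==
teams.dept | n
hr | 1

Derivation:
After WHERE (1 rows):
teams.price | teams.dept | teams.amt
10 | hr | 9
After GROUP BY (1 rows):
teams.dept | n
hr | 1
After ORDER BY (1 rows):
teams.dept | n
hr | 1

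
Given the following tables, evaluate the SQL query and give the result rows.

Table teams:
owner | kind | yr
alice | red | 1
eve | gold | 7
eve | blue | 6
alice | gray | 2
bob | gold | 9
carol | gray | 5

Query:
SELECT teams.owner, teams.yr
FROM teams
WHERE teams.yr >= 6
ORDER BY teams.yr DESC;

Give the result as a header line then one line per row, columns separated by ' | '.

== RESULT ==
teams.owner | teams.yr
bob | 9
eve | 7
eve | 6

Derivation:
After WHERE (3 rows):
teams.owner | teams.kind | teams.yr
eve | gold | 7
eve | blue | 6
bob | gold | 9
After SELECT (3 rows):
teams.owner | teams.yr
eve | 7
eve | 6
bob | 9
After ORDER BY (3 rows):
teams.owner | teams.yr
bob | 9
eve | 7
eve | 6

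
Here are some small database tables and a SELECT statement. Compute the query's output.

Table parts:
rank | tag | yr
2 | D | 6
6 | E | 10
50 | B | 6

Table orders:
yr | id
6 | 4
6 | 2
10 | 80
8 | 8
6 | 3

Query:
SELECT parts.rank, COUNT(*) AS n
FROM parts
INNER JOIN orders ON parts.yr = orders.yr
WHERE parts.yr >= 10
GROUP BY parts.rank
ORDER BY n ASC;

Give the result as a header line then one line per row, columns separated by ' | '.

After JOIN orders (7 rows):
parts.rank | parts.tag | parts.yr | orders.yr | orders.id
2 | D | 6 | 6 | 4
2 | D | 6 | 6 | 2
2 | D | 6 | 6 | 3
6 | E | 10 | 10 | 80
50 | B | 6 | 6 | 4
50 | B | 6 | 6 | 2
50 | B | 6 | 6 | 3
After WHERE (1 rows):
parts.rank | parts.tag | parts.yr | orders.yr | orders.id
6 | E | 10 | 10 | 80
After GROUP BY (1 rows):
parts.rank | n
6 | 1
After ORDER BY (1 rows):
parts.rank | n
6 | 1

== RESULT ==
parts.rank | n
6 | 1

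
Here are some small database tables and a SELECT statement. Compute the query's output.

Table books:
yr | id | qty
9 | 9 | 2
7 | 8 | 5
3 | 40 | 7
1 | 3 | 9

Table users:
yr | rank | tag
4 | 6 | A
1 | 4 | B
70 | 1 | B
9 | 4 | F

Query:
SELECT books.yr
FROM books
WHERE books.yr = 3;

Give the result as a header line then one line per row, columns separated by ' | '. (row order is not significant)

After WHERE (1 rows):
books.yr | books.id | books.qty
3 | 40 | 7
After SELECT (1 rows):
books.yr
3

== RESULT ==
books.yr
3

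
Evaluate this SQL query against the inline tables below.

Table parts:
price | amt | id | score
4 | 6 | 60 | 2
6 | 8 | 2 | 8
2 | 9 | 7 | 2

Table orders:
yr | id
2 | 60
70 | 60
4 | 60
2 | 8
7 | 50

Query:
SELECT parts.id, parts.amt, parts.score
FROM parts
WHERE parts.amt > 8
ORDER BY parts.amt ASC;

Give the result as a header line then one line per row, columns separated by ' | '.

== RESULT ==
parts.id | parts.amt | parts.score
7 | 9 | 2

Derivation:
After WHERE (1 rows):
parts.price | parts.amt | parts.id | parts.score
2 | 9 | 7 | 2
After SELECT (1 rows):
parts.id | parts.amt | parts.score
7 | 9 | 2
After ORDER BY (1 rows):
parts.id | parts.amt | parts.score
7 | 9 | 2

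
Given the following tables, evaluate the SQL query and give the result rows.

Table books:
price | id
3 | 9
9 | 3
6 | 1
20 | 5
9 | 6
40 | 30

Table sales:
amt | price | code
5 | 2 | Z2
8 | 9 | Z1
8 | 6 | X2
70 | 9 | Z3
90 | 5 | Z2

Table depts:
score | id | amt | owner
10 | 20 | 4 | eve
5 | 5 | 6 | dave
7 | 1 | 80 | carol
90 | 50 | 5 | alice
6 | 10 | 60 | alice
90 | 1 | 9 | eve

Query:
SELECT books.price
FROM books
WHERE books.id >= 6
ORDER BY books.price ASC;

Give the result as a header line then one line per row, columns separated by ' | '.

== RESULT ==
books.price
3
9
40

Derivation:
After WHERE (3 rows):
books.price | books.id
3 | 9
9 | 6
40 | 30
After SELECT (3 rows):
books.price
3
9
40
After ORDER BY (3 rows):
books.price
3
9
40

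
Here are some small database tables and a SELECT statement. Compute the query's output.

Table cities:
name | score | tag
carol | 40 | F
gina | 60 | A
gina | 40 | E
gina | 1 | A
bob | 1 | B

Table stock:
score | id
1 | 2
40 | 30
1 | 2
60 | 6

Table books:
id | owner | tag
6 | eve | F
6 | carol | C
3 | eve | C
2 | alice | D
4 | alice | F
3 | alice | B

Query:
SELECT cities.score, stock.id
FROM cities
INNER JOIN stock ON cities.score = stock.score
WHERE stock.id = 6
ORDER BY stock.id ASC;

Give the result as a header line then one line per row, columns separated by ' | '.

== RESULT ==
cities.score | stock.id
60 | 6

Derivation:
After JOIN stock (7 rows):
cities.name | cities.score | cities.tag | stock.score | stock.id
carol | 40 | F | 40 | 30
gina | 60 | A | 60 | 6
gina | 40 | E | 40 | 30
gina | 1 | A | 1 | 2
gina | 1 | A | 1 | 2
bob | 1 | B | 1 | 2
bob | 1 | B | 1 | 2
After WHERE (1 rows):
cities.name | cities.score | cities.tag | stock.score | stock.id
gina | 60 | A | 60 | 6
After SELECT (1 rows):
cities.score | stock.id
60 | 6
After ORDER BY (1 rows):
cities.score | stock.id
60 | 6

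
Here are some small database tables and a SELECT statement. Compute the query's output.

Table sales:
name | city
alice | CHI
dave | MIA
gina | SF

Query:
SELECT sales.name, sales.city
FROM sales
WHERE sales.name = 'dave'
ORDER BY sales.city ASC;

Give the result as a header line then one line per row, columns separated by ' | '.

After WHERE (1 rows):
sales.name | sales.city
dave | MIA
After SELECT (1 rows):
sales.name | sales.city
dave | MIA
After ORDER BY (1 rows):
sales.name | sales.city
dave | MIA

== RESULT ==
sales.name | sales.city
dave | MIA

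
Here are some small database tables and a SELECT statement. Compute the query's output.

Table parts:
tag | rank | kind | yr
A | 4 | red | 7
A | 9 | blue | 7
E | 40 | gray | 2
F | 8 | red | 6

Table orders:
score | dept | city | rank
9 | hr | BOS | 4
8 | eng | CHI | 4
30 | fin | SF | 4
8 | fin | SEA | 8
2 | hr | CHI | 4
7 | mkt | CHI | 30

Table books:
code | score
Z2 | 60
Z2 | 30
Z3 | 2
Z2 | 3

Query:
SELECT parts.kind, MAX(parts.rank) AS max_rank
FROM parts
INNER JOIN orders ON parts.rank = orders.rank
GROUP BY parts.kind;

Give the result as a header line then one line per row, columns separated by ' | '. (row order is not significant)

== RESULT ==
parts.kind | max_rank
red | 8

Derivation:
After JOIN orders (5 rows):
parts.tag | parts.rank | parts.kind | parts.yr | orders.score | orders.dept | orders.city | orders.rank
A | 4 | red | 7 | 9 | hr | BOS | 4
A | 4 | red | 7 | 8 | eng | CHI | 4
A | 4 | red | 7 | 30 | fin | SF | 4
A | 4 | red | 7 | 2 | hr | CHI | 4
F | 8 | red | 6 | 8 | fin | SEA | 8
After GROUP BY (1 rows):
parts.kind | max_rank
red | 8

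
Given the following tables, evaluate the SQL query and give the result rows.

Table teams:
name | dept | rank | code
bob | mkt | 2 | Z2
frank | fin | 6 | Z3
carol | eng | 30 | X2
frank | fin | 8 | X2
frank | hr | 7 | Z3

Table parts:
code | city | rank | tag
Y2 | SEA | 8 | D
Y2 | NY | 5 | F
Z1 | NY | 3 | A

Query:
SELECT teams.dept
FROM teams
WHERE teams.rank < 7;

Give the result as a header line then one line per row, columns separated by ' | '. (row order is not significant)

After WHERE (2 rows):
teams.name | teams.dept | teams.rank | teams.code
bob | mkt | 2 | Z2
frank | fin | 6 | Z3
After SELECT (2 rows):
teams.dept
mkt
fin

== RESULT ==
teams.dept
mkt
fin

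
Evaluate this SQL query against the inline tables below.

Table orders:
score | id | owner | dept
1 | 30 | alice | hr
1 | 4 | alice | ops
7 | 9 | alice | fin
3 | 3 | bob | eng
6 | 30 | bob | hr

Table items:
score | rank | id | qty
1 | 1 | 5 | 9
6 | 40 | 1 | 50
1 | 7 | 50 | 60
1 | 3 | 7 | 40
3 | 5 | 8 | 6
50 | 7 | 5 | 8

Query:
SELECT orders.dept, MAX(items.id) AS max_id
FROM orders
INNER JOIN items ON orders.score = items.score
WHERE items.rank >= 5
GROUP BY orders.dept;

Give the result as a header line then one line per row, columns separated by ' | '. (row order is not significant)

== RESULT ==
orders.dept | max_id
hr | 50
ops | 50
eng | 8

Derivation:
After JOIN items (8 rows):
orders.score | orders.id | orders.owner | orders.dept | items.score | items.rank | items.id | items.qty
1 | 30 | alice | hr | 1 | 1 | 5 | 9
1 | 30 | alice | hr | 1 | 7 | 50 | 60
1 | 30 | alice | hr | 1 | 3 | 7 | 40
1 | 4 | alice | ops | 1 | 1 | 5 | 9
1 | 4 | alice | ops | 1 | 7 | 50 | 60
1 | 4 | alice | ops | 1 | 3 | 7 | 40
3 | 3 | bob | eng | 3 | 5 | 8 | 6
6 | 30 | bob | hr | 6 | 40 | 1 | 50
After WHERE (4 rows):
orders.score | orders.id | orders.owner | orders.dept | items.score | items.rank | items.id | items.qty
1 | 30 | alice | hr | 1 | 7 | 50 | 60
1 | 4 | alice | ops | 1 | 7 | 50 | 60
3 | 3 | bob | eng | 3 | 5 | 8 | 6
6 | 30 | bob | hr | 6 | 40 | 1 | 50
After GROUP BY (3 rows):
orders.dept | max_id
hr | 50
ops | 50
eng | 8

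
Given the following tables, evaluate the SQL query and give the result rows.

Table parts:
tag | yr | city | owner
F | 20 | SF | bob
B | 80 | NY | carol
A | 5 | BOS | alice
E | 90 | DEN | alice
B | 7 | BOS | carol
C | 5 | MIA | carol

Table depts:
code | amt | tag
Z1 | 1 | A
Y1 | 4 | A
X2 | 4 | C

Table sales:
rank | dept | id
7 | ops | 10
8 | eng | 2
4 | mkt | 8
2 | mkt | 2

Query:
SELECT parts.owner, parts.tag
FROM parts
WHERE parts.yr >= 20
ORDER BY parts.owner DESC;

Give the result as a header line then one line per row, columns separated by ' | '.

== RESULT ==
parts.owner | parts.tag
carol | B
bob | F
alice | E

Derivation:
After WHERE (3 rows):
parts.tag | parts.yr | parts.city | parts.owner
F | 20 | SF | bob
B | 80 | NY | carol
E | 90 | DEN | alice
After SELECT (3 rows):
parts.owner | parts.tag
bob | F
carol | B
alice | E
After ORDER BY (3 rows):
parts.owner | parts.tag
carol | B
bob | F
alice | E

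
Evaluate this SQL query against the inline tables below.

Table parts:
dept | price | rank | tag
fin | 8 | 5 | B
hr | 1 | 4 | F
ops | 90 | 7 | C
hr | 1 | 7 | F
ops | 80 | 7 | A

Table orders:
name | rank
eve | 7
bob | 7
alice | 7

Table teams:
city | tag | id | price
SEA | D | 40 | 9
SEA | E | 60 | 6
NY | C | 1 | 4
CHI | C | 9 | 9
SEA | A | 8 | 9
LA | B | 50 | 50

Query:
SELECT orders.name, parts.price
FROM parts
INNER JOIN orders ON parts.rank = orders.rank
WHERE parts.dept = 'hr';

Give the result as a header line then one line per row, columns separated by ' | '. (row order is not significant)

After JOIN orders (9 rows):
parts.dept | parts.price | parts.rank | parts.tag | orders.name | orders.rank
ops | 90 | 7 | C | eve | 7
ops | 90 | 7 | C | bob | 7
ops | 90 | 7 | C | alice | 7
hr | 1 | 7 | F | eve | 7
hr | 1 | 7 | F | bob | 7
hr | 1 | 7 | F | alice | 7
ops | 80 | 7 | A | eve | 7
ops | 80 | 7 | A | bob | 7
ops | 80 | 7 | A | alice | 7
After WHERE (3 rows):
parts.dept | parts.price | parts.rank | parts.tag | orders.name | orders.rank
hr | 1 | 7 | F | eve | 7
hr | 1 | 7 | F | bob | 7
hr | 1 | 7 | F | alice | 7
After SELECT (3 rows):
orders.name | parts.price
eve | 1
bob | 1
alice | 1

== RESULT ==
orders.name | parts.price
eve | 1
bob | 1
alice | 1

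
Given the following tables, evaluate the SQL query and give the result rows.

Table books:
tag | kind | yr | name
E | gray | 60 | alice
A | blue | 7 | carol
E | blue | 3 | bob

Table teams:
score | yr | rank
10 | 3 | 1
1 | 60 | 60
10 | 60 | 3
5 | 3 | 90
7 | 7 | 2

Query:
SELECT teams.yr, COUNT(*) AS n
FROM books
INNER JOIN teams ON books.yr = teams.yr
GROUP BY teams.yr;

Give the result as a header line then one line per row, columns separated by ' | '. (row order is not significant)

== RESULT ==
teams.yr | n
60 | 2
7 | 1
3 | 2

Derivation:
After JOIN teams (5 rows):
books.tag | books.kind | books.yr | books.name | teams.score | teams.yr | teams.rank
E | gray | 60 | alice | 1 | 60 | 60
E | gray | 60 | alice | 10 | 60 | 3
A | blue | 7 | carol | 7 | 7 | 2
E | blue | 3 | bob | 10 | 3 | 1
E | blue | 3 | bob | 5 | 3 | 90
After GROUP BY (3 rows):
teams.yr | n
60 | 2
7 | 1
3 | 2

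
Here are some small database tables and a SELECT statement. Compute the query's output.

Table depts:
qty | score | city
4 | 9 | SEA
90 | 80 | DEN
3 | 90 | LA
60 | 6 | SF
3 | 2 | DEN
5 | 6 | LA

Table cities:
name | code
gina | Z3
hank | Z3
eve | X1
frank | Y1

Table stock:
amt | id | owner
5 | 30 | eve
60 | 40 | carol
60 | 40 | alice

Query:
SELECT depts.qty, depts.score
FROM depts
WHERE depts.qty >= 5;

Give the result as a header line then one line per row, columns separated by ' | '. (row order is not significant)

== RESULT ==
depts.qty | depts.score
90 | 80
60 | 6
5 | 6

Derivation:
After WHERE (3 rows):
depts.qty | depts.score | depts.city
90 | 80 | DEN
60 | 6 | SF
5 | 6 | LA
After SELECT (3 rows):
depts.qty | depts.score
90 | 80
60 | 6
5 | 6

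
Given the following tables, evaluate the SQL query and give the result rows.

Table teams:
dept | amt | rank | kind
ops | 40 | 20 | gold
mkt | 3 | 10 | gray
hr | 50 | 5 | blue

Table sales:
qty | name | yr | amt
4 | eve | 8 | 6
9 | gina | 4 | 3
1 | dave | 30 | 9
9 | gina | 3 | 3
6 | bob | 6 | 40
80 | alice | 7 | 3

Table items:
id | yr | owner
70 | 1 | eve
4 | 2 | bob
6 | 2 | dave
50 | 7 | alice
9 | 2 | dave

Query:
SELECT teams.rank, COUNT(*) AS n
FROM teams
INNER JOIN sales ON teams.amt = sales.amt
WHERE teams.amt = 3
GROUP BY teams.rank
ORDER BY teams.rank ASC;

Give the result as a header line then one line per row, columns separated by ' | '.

== RESULT ==
teams.rank | n
10 | 3

Derivation:
After JOIN sales (4 rows):
teams.dept | teams.amt | teams.rank | teams.kind | sales.qty | sales.name | sales.yr | sales.amt
ops | 40 | 20 | gold | 6 | bob | 6 | 40
mkt | 3 | 10 | gray | 9 | gina | 4 | 3
mkt | 3 | 10 | gray | 9 | gina | 3 | 3
mkt | 3 | 10 | gray | 80 | alice | 7 | 3
After WHERE (3 rows):
teams.dept | teams.amt | teams.rank | teams.kind | sales.qty | sales.name | sales.yr | sales.amt
mkt | 3 | 10 | gray | 9 | gina | 4 | 3
mkt | 3 | 10 | gray | 9 | gina | 3 | 3
mkt | 3 | 10 | gray | 80 | alice | 7 | 3
After GROUP BY (1 rows):
teams.rank | n
10 | 3
After ORDER BY (1 rows):
teams.rank | n
10 | 3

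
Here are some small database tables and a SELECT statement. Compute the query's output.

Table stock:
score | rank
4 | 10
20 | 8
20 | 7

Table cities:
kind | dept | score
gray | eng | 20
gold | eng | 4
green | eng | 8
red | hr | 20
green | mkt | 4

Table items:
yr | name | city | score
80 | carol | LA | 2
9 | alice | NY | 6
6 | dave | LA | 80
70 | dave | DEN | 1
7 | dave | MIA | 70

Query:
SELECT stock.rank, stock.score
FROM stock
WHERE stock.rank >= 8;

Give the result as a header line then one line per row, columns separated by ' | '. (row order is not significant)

== RESULT ==
stock.rank | stock.score
10 | 4
8 | 20

Derivation:
After WHERE (2 rows):
stock.score | stock.rank
4 | 10
20 | 8
After SELECT (2 rows):
stock.rank | stock.score
10 | 4
8 | 20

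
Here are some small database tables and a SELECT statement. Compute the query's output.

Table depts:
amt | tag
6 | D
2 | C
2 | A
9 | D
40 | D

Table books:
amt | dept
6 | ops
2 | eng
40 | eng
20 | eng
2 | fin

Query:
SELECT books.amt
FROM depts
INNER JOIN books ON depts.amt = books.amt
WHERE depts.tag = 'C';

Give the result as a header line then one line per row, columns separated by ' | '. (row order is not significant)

== RESULT ==
books.amt
2
2

Derivation:
After JOIN books (6 rows):
depts.amt | depts.tag | books.amt | books.dept
6 | D | 6 | ops
2 | C | 2 | eng
2 | C | 2 | fin
2 | A | 2 | eng
2 | A | 2 | fin
40 | D | 40 | eng
After WHERE (2 rows):
depts.amt | depts.tag | books.amt | books.dept
2 | C | 2 | eng
2 | C | 2 | fin
After SELECT (2 rows):
books.amt
2
2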